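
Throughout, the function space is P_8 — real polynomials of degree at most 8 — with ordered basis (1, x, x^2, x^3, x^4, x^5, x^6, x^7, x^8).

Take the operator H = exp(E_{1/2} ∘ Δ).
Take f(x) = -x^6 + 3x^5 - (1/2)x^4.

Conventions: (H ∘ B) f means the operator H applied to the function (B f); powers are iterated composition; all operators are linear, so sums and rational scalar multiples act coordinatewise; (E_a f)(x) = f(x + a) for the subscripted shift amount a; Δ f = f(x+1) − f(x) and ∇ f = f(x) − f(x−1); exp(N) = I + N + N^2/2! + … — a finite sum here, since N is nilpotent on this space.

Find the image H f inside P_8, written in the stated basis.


the result is g(x) = -x^6 - 3x^5 - (61/2)x^4 - 117x^3 - (693/2)x^2 - (5135/8)x - 8987/16

order-1 term: -6x^5 - 15x^4 - 7x^3 + (33/2)x^2 + (185/8)x + 141/16
order-2 term: -15x^4 - 90x^3 - 198x^2 - 177x - 87/2
order-3 term: -20x^3 - 150x^2 - 377x - 627/2
order-4 term: -15x^2 - 105x - 371/2
order-5 term: -6x - 27
order-6 term: -1
the series for exp(E_{1/2} ∘ Δ) f terminates at order 6
exp(E_{1/2} ∘ Δ) f = -x^6 - 3x^5 - (61/2)x^4 - 117x^3 - (693/2)x^2 - (5135/8)x - 8987/16


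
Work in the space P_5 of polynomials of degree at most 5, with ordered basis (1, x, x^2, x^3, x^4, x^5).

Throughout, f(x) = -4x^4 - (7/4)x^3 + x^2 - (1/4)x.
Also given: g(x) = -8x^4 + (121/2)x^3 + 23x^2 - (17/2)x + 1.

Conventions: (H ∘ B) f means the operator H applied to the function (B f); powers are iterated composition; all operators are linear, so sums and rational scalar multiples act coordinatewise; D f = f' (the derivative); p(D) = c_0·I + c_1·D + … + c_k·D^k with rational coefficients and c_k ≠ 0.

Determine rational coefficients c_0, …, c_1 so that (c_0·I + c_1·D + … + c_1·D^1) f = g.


c_0 = 2, c_1 = -4

D^0 f = -4x^4 - (7/4)x^3 + x^2 - (1/4)x
D^1 f = -16x^3 - (21/4)x^2 + 2x - 1/4
matching coefficients of g against c_0 f + c_1 Df + … from the top degree down determines the c_i
solution: c_0 = 2, c_1 = -4


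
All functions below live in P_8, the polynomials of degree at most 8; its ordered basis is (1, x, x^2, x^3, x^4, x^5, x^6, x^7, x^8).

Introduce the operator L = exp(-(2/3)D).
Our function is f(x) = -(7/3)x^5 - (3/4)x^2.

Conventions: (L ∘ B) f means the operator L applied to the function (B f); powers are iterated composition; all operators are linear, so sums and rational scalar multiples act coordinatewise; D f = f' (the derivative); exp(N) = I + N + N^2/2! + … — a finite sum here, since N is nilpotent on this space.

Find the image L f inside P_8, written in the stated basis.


the image equals g(x) = -(7/3)x^5 + (70/9)x^4 - (280/27)x^3 + (1997/324)x^2 - (317/243)x - 19/729

order-1 term: (70/9)x^4 + x
order-2 term: -(280/27)x^3 - 1/3
order-3 term: (560/81)x^2
order-4 term: -(560/243)x
order-5 term: 224/729
the series for exp(-(2/3)D) f terminates at order 5
exp(-(2/3)D) f = -(7/3)x^5 + (70/9)x^4 - (280/27)x^3 + (1997/324)x^2 - (317/243)x - 19/729


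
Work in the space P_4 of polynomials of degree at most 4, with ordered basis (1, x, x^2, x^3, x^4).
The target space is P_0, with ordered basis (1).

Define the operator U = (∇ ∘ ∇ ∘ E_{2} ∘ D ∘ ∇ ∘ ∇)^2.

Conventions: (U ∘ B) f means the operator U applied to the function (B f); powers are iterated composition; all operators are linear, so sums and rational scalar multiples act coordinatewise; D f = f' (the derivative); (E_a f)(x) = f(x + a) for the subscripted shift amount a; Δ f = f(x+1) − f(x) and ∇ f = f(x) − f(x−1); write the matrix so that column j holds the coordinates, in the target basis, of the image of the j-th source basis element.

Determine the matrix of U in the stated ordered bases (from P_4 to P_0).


the matrix is [[0, 0, 0, 0, 0]] (rows listed top to bottom)

image of 1: 0
image of x: 0
image of x^2: 0
image of x^3: 0
image of x^4: 0
each image's coordinates form column j of the matrix


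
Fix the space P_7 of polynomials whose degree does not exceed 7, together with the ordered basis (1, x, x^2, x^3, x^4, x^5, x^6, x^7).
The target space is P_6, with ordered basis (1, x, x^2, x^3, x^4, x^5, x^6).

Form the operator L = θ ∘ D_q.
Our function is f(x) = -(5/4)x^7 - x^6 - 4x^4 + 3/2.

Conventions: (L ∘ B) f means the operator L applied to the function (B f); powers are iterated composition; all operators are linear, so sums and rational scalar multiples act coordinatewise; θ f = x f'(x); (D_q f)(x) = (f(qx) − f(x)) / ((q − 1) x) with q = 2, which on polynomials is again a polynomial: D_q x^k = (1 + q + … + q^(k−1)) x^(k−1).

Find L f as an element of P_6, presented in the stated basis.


D_q f = -(635/4)x^6 - 63x^5 - 60x^3
θ D_q f = -(1905/2)x^6 - 315x^5 - 180x^3

g(x) = -(1905/2)x^6 - 315x^5 - 180x^3


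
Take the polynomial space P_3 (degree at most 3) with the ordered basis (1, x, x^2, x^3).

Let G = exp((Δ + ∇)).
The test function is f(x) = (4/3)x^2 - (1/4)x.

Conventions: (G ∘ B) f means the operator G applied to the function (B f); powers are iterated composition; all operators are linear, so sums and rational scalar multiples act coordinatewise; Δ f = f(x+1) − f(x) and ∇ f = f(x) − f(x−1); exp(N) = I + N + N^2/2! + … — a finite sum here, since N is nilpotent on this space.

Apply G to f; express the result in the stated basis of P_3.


g(x) = (4/3)x^2 + (61/12)x + 29/6

order-1 term: (16/3)x - 1/2
order-2 term: 16/3
the series for exp((Δ + ∇)) f terminates at order 2
exp((Δ + ∇)) f = (4/3)x^2 + (61/12)x + 29/6


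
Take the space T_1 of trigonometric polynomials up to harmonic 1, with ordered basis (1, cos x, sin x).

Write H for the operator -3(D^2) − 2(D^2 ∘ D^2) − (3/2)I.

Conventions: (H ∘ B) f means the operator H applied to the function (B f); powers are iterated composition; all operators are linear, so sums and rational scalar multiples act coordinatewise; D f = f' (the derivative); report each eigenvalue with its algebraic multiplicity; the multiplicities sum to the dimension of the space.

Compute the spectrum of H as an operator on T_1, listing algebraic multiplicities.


λ = -3/2 (multiplicity 1), λ = -1/2 (multiplicity 2)

image of 1: -3/2
image of cos x: -(1/2)cos x
image of sin x: -(1/2)sin x
the matrix is diagonal; its diagonal is (-3/2, -1/2, -1/2)
for a triangular matrix the eigenvalues are the diagonal entries, with algebraic multiplicity their repetition count


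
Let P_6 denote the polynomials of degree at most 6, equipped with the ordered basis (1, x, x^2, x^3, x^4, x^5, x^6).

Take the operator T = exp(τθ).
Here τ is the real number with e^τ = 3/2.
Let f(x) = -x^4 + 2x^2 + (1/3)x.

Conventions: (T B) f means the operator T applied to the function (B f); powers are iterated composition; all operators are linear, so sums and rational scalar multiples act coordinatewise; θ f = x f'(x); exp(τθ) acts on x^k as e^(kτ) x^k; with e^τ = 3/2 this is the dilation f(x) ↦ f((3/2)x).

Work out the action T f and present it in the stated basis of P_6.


exp(τθ) x^k = e^(kτ) x^k; with e^τ = 3/2 this sends x^k to (3/2)^k x^k
x ↦ 3/2 x
x^2 ↦ 9/4 x^2
x^4 ↦ 81/16 x^4
applying this coordinatewise to f: exp(τθ) f = -(81/16)x^4 + (9/2)x^2 + (1/2)x

the image equals g(x) = -(81/16)x^4 + (9/2)x^2 + (1/2)x


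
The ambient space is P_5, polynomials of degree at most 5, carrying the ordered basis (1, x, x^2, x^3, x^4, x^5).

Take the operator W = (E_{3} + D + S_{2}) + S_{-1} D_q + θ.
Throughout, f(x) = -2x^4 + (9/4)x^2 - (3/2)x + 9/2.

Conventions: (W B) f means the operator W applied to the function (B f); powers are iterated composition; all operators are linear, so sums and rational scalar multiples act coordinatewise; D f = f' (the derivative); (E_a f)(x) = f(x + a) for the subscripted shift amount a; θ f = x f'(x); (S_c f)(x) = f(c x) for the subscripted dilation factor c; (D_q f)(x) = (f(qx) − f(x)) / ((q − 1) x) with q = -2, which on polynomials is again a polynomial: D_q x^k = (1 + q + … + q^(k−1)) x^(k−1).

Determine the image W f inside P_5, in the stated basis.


E_{3} f = -2x^4 - 24x^3 - (423/4)x^2 - 204x - 567/4
D f = -8x^3 + (9/2)x - 3/2
S_{2} f = -32x^4 + 9x^2 - 3x + 9/2
(E_{3} + D + S_{2}) f = -34x^4 - 32x^3 - (387/4)x^2 - (405/2)x - 555/4
D_q f = 10x^3 - (9/4)x - 3/2
S_{-1} D_q f = -10x^3 + (9/4)x - 3/2
θ f = -8x^4 + (9/2)x^2 - (3/2)x
((E_{3} + D + S_{2}) + S_{-1} D_q + θ) f = -42x^4 - 42x^3 - (369/4)x^2 - (807/4)x - 561/4

the image equals g(x) = -42x^4 - 42x^3 - (369/4)x^2 - (807/4)x - 561/4


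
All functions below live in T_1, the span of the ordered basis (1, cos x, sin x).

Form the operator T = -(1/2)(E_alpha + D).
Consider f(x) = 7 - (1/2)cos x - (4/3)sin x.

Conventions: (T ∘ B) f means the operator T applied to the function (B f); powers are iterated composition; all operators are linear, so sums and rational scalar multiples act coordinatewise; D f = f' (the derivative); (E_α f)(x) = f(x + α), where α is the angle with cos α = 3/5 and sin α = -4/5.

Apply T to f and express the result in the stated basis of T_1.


g(x) = -7/2 + (17/60)cos x + (7/20)sin x

E_alpha f = 7 + (23/30)cos x - (6/5)sin x
D f = -(4/3)cos x + (1/2)sin x
(E_alpha + D) f = 7 - (17/30)cos x - (7/10)sin x
(-(1/2)(E_alpha + D)) f = -7/2 + (17/60)cos x + (7/20)sin x


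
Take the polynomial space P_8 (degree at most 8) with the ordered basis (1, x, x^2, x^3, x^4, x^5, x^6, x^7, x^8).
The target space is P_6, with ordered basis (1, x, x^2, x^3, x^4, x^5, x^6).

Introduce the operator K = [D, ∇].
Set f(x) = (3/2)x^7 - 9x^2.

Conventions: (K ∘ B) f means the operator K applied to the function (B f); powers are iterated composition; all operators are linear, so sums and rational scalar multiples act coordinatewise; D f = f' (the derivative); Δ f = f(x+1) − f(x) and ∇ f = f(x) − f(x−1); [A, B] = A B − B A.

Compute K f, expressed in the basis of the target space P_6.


∇ f = (21/2)x^6 - (63/2)x^5 + (105/2)x^4 - (105/2)x^3 + (63/2)x^2 - (57/2)x + 21/2
D ∇ f = 63x^5 - (315/2)x^4 + 210x^3 - (315/2)x^2 + 63x - 57/2
D f = (21/2)x^6 - 18x
∇ D f = 63x^5 - (315/2)x^4 + 210x^3 - (315/2)x^2 + 63x - 57/2
[D, ∇] f = 0

g(x) = 0


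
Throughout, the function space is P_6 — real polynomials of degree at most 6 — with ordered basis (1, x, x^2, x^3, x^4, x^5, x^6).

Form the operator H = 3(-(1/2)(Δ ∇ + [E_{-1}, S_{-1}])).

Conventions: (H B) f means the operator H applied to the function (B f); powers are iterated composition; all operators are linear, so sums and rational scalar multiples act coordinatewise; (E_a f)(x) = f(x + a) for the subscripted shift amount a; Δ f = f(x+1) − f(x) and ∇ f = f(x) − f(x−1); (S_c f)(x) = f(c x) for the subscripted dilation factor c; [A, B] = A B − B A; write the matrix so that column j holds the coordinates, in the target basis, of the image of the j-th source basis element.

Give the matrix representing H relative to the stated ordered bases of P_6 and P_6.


the matrix is [[0, -3, -3, -3, -3, -3, -3]; [0, 0, 6, -9, 12, -15, 18]; [0, 0, 0, -9, -18, -30, -45]; [0, 0, 0, 0, 12, -30, 60]; [0, 0, 0, 0, 0, -15, -45]; [0, 0, 0, 0, 0, 0, 18]; [0, 0, 0, 0, 0, 0, 0]] (rows listed top to bottom)

image of 1: 0
image of x: -3
image of x^2: 6x - 3
image of x^3: -9x^2 - 9x - 3
image of x^4: 12x^3 - 18x^2 + 12x - 3
image of x^5: -15x^4 - 30x^3 - 30x^2 - 15x - 3
image of x^6: 18x^5 - 45x^4 + 60x^3 - 45x^2 + 18x - 3
each image's coordinates form column j of the matrix


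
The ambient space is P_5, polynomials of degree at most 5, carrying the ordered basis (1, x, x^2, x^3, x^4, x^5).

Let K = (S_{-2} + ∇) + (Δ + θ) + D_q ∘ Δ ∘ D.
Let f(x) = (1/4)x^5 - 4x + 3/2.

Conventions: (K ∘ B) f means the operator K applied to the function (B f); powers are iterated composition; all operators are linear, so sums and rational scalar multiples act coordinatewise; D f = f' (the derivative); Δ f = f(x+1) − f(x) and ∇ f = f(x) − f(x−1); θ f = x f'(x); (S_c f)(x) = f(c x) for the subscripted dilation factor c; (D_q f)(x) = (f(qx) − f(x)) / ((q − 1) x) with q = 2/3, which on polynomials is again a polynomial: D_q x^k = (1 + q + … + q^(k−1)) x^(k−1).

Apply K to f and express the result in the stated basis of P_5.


the image equals g(x) = -(27/4)x^5 + (5/2)x^4 + (140/9)x^2 + (33/2)x - 1

S_{-2} f = -8x^5 + 8x + 3/2
∇ f = (5/4)x^4 - (5/2)x^3 + (5/2)x^2 - (5/4)x - 15/4
(S_{-2} + ∇) f = -8x^5 + (5/4)x^4 - (5/2)x^3 + (5/2)x^2 + (27/4)x - 9/4
Δ f = (5/4)x^4 + (5/2)x^3 + (5/2)x^2 + (5/4)x - 15/4
θ f = (5/4)x^5 - 4x
(Δ + θ) f = (5/4)x^5 + (5/4)x^4 + (5/2)x^3 + (5/2)x^2 - (11/4)x - 15/4
D f = (5/4)x^4 - 4
Δ D f = 5x^3 + (15/2)x^2 + 5x + 5/4
D_q Δ D f = (95/9)x^2 + (25/2)x + 5
((S_{-2} + ∇) + (Δ + θ) + D_q ∘ Δ ∘ D) f = -(27/4)x^5 + (5/2)x^4 + (140/9)x^2 + (33/2)x - 1


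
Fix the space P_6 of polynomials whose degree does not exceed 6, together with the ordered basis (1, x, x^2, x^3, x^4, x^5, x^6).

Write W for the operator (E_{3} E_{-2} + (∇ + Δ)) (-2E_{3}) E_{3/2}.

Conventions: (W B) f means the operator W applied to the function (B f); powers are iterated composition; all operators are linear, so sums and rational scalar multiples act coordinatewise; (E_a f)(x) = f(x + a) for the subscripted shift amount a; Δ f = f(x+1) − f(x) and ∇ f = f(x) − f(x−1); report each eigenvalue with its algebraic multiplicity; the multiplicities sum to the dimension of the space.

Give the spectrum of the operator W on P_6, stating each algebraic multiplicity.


λ = -2 (multiplicity 7)

image of 1: -2
image of x: -2x - 15
image of x^2: -2x^2 - 30x - 193/2
image of x^3: -2x^3 - 45x^2 - (579/2)x - 2319/4
image of x^4: -2x^4 - 60x^3 - 579x^2 - 2319x - 26881/8
image of x^5: -2x^5 - 75x^4 - 965x^3 - (11595/2)x^2 - (134405/8)x - 305295/16
image of x^6: -2x^6 - 90x^5 - (2895/2)x^4 - 11595x^3 - (403215/8)x^2 - (915885/8)x - 3425473/32
the matrix is upper triangular; its diagonal is (-2, -2, -2, -2, -2, -2, -2)
for a triangular matrix the eigenvalues are the diagonal entries, with algebraic multiplicity their repetition count


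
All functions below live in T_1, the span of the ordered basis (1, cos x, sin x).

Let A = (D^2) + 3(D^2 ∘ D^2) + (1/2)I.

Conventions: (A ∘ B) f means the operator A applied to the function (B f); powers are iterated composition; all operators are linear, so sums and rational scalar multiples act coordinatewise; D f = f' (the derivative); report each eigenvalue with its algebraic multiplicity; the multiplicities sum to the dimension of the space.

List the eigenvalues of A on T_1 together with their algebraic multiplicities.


image of 1: 1/2
image of cos x: (5/2)cos x
image of sin x: (5/2)sin x
the matrix is diagonal; its diagonal is (1/2, 5/2, 5/2)
for a triangular matrix the eigenvalues are the diagonal entries, with algebraic multiplicity their repetition count

λ = 1/2 (multiplicity 1), λ = 5/2 (multiplicity 2)


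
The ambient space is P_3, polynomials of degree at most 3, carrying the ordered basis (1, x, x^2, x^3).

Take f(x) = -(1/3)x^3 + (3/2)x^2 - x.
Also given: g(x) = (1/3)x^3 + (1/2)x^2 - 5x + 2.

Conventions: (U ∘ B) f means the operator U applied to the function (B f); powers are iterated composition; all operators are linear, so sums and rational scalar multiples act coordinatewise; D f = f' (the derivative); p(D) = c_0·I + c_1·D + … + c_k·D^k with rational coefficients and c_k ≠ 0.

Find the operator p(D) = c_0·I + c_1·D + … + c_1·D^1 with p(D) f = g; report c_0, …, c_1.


D^0 f = -(1/3)x^3 + (3/2)x^2 - x
D^1 f = -x^2 + 3x - 1
matching coefficients of g against c_0 f + c_1 Df + … from the top degree down determines the c_i
solution: c_0 = -1, c_1 = -2

c_0 = -1, c_1 = -2


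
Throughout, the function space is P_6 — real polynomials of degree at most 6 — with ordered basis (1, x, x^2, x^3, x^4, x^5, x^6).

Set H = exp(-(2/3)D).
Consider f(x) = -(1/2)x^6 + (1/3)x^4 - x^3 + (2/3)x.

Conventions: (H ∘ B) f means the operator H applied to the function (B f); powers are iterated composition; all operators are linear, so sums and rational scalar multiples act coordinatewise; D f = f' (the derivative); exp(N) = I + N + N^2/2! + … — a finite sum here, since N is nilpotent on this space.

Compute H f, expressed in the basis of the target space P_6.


the result is g(x) = -(1/2)x^6 + 2x^5 - 3x^4 + (29/27)x^3 + (38/27)x^2 - (2/3)x - 92/729

order-1 term: 2x^5 - (8/9)x^3 + 2x^2 - 4/9
order-2 term: -(10/3)x^4 + (8/9)x^2 - (4/3)x
order-3 term: (80/27)x^3 - (32/81)x + 8/27
order-4 term: -(40/27)x^2 + 16/243
order-5 term: (32/81)x
order-6 term: -32/729
the series for exp(-(2/3)D) f terminates at order 6
exp(-(2/3)D) f = -(1/2)x^6 + 2x^5 - 3x^4 + (29/27)x^3 + (38/27)x^2 - (2/3)x - 92/729


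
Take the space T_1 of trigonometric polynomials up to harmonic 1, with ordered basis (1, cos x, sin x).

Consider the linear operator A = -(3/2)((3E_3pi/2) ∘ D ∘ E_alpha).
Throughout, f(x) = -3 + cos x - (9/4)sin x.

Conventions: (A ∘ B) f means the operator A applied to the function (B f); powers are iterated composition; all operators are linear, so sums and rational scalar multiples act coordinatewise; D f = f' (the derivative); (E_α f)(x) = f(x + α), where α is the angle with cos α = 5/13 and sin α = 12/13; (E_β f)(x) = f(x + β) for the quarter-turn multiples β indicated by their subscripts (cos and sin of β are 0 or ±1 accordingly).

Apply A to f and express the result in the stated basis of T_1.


g(x) = (99/13)cos x + (837/104)sin x

E_alpha f = -3 - (22/13)cos x - (93/52)sin x
D E_alpha f = -(93/52)cos x + (22/13)sin x
E_3pi/2 (D ∘ E_alpha) f = -(22/13)cos x - (93/52)sin x
(3E_3pi/2) (D ∘ E_alpha) f = -(66/13)cos x - (279/52)sin x
(-(3/2)((3E_3pi/2) ∘ D ∘ E_alpha)) f = (99/13)cos x + (837/104)sin x


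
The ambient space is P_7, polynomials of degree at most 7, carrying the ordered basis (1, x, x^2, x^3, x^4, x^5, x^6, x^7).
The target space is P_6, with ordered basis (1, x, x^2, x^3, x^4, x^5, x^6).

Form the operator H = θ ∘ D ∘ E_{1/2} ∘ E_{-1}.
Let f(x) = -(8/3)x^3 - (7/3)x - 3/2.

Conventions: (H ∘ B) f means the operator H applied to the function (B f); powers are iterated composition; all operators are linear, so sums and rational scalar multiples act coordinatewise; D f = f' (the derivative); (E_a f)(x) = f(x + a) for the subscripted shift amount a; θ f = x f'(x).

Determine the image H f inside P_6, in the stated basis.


E_{-1} f = -(8/3)x^3 + 8x^2 - (31/3)x + 7/2
E_{1/2} E_{-1} f = -(8/3)x^3 + 4x^2 - (13/3)x
D (E_{1/2} ∘ E_{-1}) f = -8x^2 + 8x - 13/3
θ D (E_{1/2} ∘ E_{-1}) f = -16x^2 + 8x

the result is g(x) = -16x^2 + 8x


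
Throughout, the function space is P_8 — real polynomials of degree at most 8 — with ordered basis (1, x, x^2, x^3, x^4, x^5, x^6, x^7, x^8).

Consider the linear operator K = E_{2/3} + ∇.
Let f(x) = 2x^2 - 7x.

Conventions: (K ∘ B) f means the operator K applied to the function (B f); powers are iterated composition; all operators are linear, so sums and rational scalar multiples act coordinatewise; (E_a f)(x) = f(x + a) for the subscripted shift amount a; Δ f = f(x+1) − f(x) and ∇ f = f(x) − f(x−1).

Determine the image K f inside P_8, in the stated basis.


E_{2/3} f = 2x^2 - (13/3)x - 34/9
∇ f = 4x - 9
(E_{2/3} + ∇) f = 2x^2 - (1/3)x - 115/9

the result is g(x) = 2x^2 - (1/3)x - 115/9


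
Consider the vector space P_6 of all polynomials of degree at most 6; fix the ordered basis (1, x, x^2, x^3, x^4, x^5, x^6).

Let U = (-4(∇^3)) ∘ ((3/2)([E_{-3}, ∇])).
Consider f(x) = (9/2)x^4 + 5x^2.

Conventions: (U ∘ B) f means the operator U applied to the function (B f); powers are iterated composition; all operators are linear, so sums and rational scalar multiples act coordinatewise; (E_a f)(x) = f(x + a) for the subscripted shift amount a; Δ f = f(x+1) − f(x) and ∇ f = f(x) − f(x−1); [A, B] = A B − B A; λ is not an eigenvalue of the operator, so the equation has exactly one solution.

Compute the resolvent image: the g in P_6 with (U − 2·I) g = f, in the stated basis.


g(x) = -(9/4)x^4 - (5/2)x^2

write g with unknown coordinates in the stated basis and equate coefficients in (U − 2·I) g = f
solving from the highest basis element down gives g = -(9/4)x^4 - (5/2)x^2
check: U g = 0
so U g − 2·g = (9/2)x^4 + 5x^2 = f ✓


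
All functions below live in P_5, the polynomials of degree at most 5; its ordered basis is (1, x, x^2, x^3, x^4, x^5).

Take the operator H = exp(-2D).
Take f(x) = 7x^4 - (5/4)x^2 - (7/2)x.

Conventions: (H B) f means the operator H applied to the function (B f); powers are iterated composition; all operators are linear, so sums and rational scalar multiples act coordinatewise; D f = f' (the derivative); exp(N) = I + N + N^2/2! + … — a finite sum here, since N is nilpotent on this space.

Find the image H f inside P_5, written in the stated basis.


the result is g(x) = 7x^4 - 56x^3 + (667/4)x^2 - (445/2)x + 114

order-1 term: -56x^3 + 5x + 7
order-2 term: 168x^2 - 5
order-3 term: -224x
order-4 term: 112
the series for exp(-2D) f terminates at order 4
exp(-2D) f = 7x^4 - 56x^3 + (667/4)x^2 - (445/2)x + 114


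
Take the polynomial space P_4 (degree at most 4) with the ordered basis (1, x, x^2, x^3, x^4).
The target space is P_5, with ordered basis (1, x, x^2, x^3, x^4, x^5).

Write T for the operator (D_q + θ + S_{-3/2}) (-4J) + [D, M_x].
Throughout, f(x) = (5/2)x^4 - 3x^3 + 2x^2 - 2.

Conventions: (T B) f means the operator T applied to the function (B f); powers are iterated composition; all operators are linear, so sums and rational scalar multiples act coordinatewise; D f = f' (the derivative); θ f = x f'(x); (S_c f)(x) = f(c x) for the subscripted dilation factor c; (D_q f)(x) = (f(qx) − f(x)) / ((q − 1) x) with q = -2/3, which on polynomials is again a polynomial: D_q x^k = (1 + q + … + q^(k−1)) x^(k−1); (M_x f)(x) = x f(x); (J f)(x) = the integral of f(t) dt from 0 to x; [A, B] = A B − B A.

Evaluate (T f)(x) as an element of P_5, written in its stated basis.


the image equals g(x) = (83/16)x^5 + (36715/1296)x^4 - (5/9)x^3 - (2/27)x^2 - 4x + 6

J f = (1/2)x^5 - (3/4)x^4 + (2/3)x^3 - 2x
(-4J) f = -2x^5 + 3x^4 - (8/3)x^3 + 8x
D_q (-4J) f = -(110/81)x^4 + (13/9)x^3 - (56/27)x^2 + 8
θ (-4J) f = -10x^5 + 12x^4 - 8x^3 + 8x
S_{-3/2} (-4J) f = (243/16)x^5 + (243/16)x^4 + 9x^3 - 12x
(D_q + θ + S_{-3/2}) (-4J) f = (83/16)x^5 + (33475/1296)x^4 + (22/9)x^3 - (56/27)x^2 - 4x + 8
M_x f = (5/2)x^5 - 3x^4 + 2x^3 - 2x
D M_x f = (25/2)x^4 - 12x^3 + 6x^2 - 2
D f = 10x^3 - 9x^2 + 4x
M_x D f = 10x^4 - 9x^3 + 4x^2
[D, M_x] f = (5/2)x^4 - 3x^3 + 2x^2 - 2
((D_q + θ + S_{-3/2}) (-4J) + [D, M_x]) f = (83/16)x^5 + (36715/1296)x^4 - (5/9)x^3 - (2/27)x^2 - 4x + 6


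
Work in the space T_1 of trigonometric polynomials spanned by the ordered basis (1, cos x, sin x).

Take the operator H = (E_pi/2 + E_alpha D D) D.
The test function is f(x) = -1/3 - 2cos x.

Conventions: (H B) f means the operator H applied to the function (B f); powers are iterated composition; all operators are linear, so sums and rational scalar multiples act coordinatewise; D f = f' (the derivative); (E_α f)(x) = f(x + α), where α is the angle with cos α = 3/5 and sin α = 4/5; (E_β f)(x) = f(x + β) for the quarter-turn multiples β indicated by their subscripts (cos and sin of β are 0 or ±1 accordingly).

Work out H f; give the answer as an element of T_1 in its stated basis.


g(x) = (2/5)cos x - (6/5)sin x

D f = 2sin x
E_pi/2 D f = 2cos x
D D f = 2cos x
D D D f = -2sin x
E_alpha D D D f = -(8/5)cos x - (6/5)sin x
(E_pi/2 + E_alpha D D) D f = (2/5)cos x - (6/5)sin x


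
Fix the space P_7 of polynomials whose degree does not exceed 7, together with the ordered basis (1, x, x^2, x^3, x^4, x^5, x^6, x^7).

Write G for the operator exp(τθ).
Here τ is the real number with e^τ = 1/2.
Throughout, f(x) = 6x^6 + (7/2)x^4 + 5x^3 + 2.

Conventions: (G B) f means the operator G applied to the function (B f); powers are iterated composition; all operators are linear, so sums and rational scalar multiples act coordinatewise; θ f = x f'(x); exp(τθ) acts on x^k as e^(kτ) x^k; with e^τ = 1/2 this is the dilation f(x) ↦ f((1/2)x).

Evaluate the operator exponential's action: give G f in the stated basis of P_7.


exp(τθ) x^k = e^(kτ) x^k; with e^τ = 1/2 this sends x^k to (1/2)^k x^k
x^3 ↦ 1/8 x^3
x^4 ↦ 1/16 x^4
x^6 ↦ 1/64 x^6
applying this coordinatewise to f: exp(τθ) f = (3/32)x^6 + (7/32)x^4 + (5/8)x^3 + 2

g(x) = (3/32)x^6 + (7/32)x^4 + (5/8)x^3 + 2


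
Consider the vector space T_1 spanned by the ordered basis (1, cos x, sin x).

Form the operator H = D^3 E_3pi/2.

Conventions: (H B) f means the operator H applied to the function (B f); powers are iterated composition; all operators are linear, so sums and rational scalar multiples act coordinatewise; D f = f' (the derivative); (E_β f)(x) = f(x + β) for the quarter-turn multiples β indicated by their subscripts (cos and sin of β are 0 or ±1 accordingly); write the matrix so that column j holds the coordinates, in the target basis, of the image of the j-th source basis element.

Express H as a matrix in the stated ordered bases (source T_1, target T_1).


the matrix is [[0, 0, 0]; [0, -1, 0]; [0, 0, -1]] (rows listed top to bottom)

image of 1: 0
image of cos x: -cos x
image of sin x: -sin x
each image's coordinates form column j of the matrix


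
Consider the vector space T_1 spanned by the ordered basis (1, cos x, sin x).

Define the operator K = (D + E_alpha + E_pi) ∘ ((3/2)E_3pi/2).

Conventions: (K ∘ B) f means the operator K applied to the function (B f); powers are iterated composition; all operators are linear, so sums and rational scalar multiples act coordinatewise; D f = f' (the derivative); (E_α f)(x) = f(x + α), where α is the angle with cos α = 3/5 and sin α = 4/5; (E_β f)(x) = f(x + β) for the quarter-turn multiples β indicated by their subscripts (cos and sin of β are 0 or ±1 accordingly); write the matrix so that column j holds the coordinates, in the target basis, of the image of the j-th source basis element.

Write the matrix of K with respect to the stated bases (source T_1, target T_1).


the matrix is [[3, 0, 0]; [0, 27/10, 3/5]; [0, -3/5, 27/10]] (rows listed top to bottom)

image of 1: 3
image of cos x: (27/10)cos x - (3/5)sin x
image of sin x: (3/5)cos x + (27/10)sin x
each image's coordinates form column j of the matrix


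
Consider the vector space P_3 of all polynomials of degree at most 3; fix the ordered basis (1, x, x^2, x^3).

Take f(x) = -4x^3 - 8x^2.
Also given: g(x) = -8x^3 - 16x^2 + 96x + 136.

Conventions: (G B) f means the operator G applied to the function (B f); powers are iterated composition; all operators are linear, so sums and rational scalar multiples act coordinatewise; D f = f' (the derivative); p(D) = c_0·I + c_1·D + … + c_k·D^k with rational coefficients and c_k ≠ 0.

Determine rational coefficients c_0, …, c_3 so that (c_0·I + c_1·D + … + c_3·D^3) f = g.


D^0 f = -4x^3 - 8x^2
D^1 f = -12x^2 - 16x
D^2 f = -24x - 16
D^3 f = -24
matching coefficients of g against c_0 f + c_1 Df + … from the top degree down determines the c_i
solution: c_0 = 2, c_1 = 0, c_2 = -4, c_3 = -3

c_0 = 2, c_1 = 0, c_2 = -4, c_3 = -3


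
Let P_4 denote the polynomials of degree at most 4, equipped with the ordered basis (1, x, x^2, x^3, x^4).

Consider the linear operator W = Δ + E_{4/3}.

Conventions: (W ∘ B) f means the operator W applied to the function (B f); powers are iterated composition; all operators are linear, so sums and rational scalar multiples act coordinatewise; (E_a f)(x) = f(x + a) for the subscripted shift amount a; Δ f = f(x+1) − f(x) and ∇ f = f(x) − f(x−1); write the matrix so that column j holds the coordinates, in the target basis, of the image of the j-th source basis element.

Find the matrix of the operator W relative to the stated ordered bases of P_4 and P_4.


the matrix is [[1, 7/3, 25/9, 91/27, 337/81]; [0, 1, 14/3, 25/3, 364/27]; [0, 0, 1, 7, 50/3]; [0, 0, 0, 1, 28/3]; [0, 0, 0, 0, 1]] (rows listed top to bottom)

image of 1: 1
image of x: x + 7/3
image of x^2: x^2 + (14/3)x + 25/9
image of x^3: x^3 + 7x^2 + (25/3)x + 91/27
image of x^4: x^4 + (28/3)x^3 + (50/3)x^2 + (364/27)x + 337/81
each image's coordinates form column j of the matrix


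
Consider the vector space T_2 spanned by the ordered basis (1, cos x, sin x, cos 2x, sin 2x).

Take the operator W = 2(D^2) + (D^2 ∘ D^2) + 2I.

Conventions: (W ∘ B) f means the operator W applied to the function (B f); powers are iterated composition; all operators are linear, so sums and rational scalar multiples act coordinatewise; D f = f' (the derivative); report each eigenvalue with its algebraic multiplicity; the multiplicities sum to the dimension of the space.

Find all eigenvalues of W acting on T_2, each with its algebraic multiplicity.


λ = 1 (multiplicity 2), λ = 2 (multiplicity 1), λ = 10 (multiplicity 2)

image of 1: 2
image of cos x: cos x
image of sin x: sin x
image of cos 2x: 10cos 2x
image of sin 2x: 10sin 2x
the matrix is diagonal; its diagonal is (2, 1, 1, 10, 10)
for a triangular matrix the eigenvalues are the diagonal entries, with algebraic multiplicity their repetition count


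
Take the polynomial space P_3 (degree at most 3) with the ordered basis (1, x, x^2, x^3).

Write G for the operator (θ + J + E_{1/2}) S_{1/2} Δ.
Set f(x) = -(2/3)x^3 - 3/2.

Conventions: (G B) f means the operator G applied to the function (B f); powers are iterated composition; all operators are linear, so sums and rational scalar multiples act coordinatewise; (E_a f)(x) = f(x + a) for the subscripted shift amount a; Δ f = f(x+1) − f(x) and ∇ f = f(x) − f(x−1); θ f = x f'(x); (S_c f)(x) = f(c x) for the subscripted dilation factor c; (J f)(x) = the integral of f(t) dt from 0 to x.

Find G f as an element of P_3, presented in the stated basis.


Δ f = -2x^2 - 2x - 2/3
S_{1/2} Δ f = -(1/2)x^2 - x - 2/3
θ (S_{1/2} Δ) f = -x^2 - x
J (S_{1/2} Δ) f = -(1/6)x^3 - (1/2)x^2 - (2/3)x
E_{1/2} (S_{1/2} Δ) f = -(1/2)x^2 - (3/2)x - 31/24
(θ + J + E_{1/2}) (S_{1/2} Δ) f = -(1/6)x^3 - 2x^2 - (19/6)x - 31/24

the result is g(x) = -(1/6)x^3 - 2x^2 - (19/6)x - 31/24


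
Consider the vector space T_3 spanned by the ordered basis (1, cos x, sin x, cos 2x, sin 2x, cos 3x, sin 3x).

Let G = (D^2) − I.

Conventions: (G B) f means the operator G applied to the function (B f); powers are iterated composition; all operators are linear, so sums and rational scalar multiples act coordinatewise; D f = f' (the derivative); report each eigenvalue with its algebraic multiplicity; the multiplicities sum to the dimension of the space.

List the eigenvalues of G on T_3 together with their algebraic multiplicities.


λ = -10 (multiplicity 2), λ = -5 (multiplicity 2), λ = -2 (multiplicity 2), λ = -1 (multiplicity 1)

image of 1: -1
image of cos x: -2cos x
image of sin x: -2sin x
image of cos 2x: -5cos 2x
image of sin 2x: -5sin 2x
image of cos 3x: -10cos 3x
image of sin 3x: -10sin 3x
the matrix is diagonal; its diagonal is (-1, -2, -2, -5, -5, -10, -10)
for a triangular matrix the eigenvalues are the diagonal entries, with algebraic multiplicity their repetition count


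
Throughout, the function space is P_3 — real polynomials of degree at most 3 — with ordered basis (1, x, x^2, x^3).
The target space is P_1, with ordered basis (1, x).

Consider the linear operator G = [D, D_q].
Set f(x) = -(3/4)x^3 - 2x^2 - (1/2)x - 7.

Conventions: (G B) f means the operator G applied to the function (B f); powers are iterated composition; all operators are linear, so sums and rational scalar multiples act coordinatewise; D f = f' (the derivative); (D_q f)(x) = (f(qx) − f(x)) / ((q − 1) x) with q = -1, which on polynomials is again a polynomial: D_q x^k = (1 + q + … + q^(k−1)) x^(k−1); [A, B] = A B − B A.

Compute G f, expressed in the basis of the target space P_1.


D_q f = -(3/4)x^2 - 1/2
D D_q f = -(3/2)x
D f = -(9/4)x^2 - 4x - 1/2
D_q D f = -4
[D, D_q] f = -(3/2)x + 4

the image equals g(x) = -(3/2)x + 4


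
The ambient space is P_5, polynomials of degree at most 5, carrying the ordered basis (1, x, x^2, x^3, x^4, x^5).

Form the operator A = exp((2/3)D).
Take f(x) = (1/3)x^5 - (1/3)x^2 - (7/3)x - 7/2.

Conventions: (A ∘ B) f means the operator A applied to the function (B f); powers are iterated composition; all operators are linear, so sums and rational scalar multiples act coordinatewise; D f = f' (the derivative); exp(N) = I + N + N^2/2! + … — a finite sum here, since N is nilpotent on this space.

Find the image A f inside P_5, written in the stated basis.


the image equals g(x) = (1/3)x^5 + (10/9)x^4 + (40/27)x^3 + (53/81)x^2 - (595/243)x - 7523/1458

order-1 term: (10/9)x^4 - (4/9)x - 14/9
order-2 term: (40/27)x^3 - 4/27
order-3 term: (80/81)x^2
order-4 term: (80/243)x
order-5 term: 32/729
the series for exp((2/3)D) f terminates at order 5
exp((2/3)D) f = (1/3)x^5 + (10/9)x^4 + (40/27)x^3 + (53/81)x^2 - (595/243)x - 7523/1458


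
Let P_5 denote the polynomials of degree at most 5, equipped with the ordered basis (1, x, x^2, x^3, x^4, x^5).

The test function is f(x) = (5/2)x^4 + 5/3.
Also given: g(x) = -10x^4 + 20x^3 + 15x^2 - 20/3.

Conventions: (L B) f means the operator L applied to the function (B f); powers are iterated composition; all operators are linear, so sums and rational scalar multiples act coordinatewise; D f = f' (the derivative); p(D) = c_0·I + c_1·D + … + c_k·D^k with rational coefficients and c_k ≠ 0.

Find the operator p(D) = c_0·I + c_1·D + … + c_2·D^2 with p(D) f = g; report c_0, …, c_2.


D^0 f = (5/2)x^4 + 5/3
D^1 f = 10x^3
D^2 f = 30x^2
matching coefficients of g against c_0 f + c_1 Df + … from the top degree down determines the c_i
solution: c_0 = -4, c_1 = 2, c_2 = 1/2

p(D) = -4·I + 2·D + (1/2)·D^2, i.e. c_0 = -4, c_1 = 2, c_2 = 1/2


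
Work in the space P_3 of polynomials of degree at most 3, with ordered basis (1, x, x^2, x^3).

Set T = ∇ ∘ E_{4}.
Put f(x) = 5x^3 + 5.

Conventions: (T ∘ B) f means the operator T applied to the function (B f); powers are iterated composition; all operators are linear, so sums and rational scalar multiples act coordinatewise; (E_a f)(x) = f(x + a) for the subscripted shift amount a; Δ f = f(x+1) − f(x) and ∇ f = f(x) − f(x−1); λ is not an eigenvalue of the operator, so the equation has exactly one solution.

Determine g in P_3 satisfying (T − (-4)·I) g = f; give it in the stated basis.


write g with unknown coordinates in the stated basis and equate coefficients in (T − (-4)·I) g = f
solving from the highest basis element down gives g = (5/4)x^3 - (15/16)x^2 - (195/32)x - 915/128
check: T g = (15/4)x^2 + (195/8)x + 1075/32
so T g − (-4)·g = 5x^3 + 5 = f ✓

g(x) = (5/4)x^3 - (15/16)x^2 - (195/32)x - 915/128


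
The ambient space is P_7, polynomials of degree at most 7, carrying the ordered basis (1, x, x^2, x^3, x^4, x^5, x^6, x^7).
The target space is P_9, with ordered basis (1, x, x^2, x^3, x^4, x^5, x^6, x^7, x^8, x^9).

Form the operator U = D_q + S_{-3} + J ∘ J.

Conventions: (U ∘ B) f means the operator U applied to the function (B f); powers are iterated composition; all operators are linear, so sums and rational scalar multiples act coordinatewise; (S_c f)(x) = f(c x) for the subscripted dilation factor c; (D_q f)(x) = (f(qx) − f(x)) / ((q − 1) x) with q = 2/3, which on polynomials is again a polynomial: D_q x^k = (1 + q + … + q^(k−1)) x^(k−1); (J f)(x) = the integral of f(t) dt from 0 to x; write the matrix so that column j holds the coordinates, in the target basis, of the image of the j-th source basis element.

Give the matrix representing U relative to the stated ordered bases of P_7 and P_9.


the matrix is [[1, 1, 0, 0, 0, 0, 0, 0]; [0, -3, 5/3, 0, 0, 0, 0, 0]; [1/2, 0, 9, 19/9, 0, 0, 0, 0]; [0, 1/6, 0, -27, 65/27, 0, 0, 0]; [0, 0, 1/12, 0, 81, 211/81, 0, 0]; [0, 0, 0, 1/20, 0, -243, 665/243, 0]; [0, 0, 0, 0, 1/30, 0, 729, 2059/729]; [0, 0, 0, 0, 0, 1/42, 0, -2187]; [0, 0, 0, 0, 0, 0, 1/56, 0]; [0, 0, 0, 0, 0, 0, 0, 1/72]] (rows listed top to bottom)

image of 1: (1/2)x^2 + 1
image of x: (1/6)x^3 - 3x + 1
image of x^2: (1/12)x^4 + 9x^2 + (5/3)x
image of x^3: (1/20)x^5 - 27x^3 + (19/9)x^2
image of x^4: (1/30)x^6 + 81x^4 + (65/27)x^3
image of x^5: (1/42)x^7 - 243x^5 + (211/81)x^4
image of x^6: (1/56)x^8 + 729x^6 + (665/243)x^5
image of x^7: (1/72)x^9 - 2187x^7 + (2059/729)x^6
each image's coordinates form column j of the matrix


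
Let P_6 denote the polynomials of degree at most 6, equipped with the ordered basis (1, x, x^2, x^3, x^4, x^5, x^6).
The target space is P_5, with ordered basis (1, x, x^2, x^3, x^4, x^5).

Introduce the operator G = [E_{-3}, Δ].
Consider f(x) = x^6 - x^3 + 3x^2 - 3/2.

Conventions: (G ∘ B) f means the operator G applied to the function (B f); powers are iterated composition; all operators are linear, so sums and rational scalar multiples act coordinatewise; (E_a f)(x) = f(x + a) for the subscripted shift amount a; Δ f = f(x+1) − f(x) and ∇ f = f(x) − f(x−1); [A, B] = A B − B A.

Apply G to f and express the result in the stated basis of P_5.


g(x) = 0

Δ f = 6x^5 + 15x^4 + 20x^3 + 12x^2 + 9x + 3
E_{-3} Δ f = 6x^5 - 75x^4 + 380x^3 - 978x^2 + 1287x - 699
E_{-3} f = x^6 - 18x^5 + 135x^4 - 541x^3 + 1227x^2 - 1503x + 1563/2
Δ E_{-3} f = 6x^5 - 75x^4 + 380x^3 - 978x^2 + 1287x - 699
[E_{-3}, Δ] f = 0


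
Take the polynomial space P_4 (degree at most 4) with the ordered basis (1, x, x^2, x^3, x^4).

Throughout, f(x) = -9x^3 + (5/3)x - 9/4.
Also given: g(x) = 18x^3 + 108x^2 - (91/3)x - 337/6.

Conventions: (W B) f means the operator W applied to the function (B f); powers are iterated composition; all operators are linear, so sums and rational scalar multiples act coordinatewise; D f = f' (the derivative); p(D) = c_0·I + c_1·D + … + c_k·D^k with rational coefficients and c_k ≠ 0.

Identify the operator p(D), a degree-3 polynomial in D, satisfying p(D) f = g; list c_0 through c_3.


c_0 = -2, c_1 = -4, c_2 = 1/2, c_3 = 1

D^0 f = -9x^3 + (5/3)x - 9/4
D^1 f = -27x^2 + 5/3
D^2 f = -54x
D^3 f = -54
matching coefficients of g against c_0 f + c_1 Df + … from the top degree down determines the c_i
solution: c_0 = -2, c_1 = -4, c_2 = 1/2, c_3 = 1


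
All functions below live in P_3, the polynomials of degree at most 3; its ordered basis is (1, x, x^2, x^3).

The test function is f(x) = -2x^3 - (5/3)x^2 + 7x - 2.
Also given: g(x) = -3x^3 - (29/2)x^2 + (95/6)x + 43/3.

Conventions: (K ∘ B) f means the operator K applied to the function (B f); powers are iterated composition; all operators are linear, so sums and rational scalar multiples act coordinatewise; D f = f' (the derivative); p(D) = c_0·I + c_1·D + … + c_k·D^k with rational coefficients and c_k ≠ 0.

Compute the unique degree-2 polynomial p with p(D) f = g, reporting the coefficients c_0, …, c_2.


c_0 = 3/2, c_1 = 2, c_2 = -1

D^0 f = -2x^3 - (5/3)x^2 + 7x - 2
D^1 f = -6x^2 - (10/3)x + 7
D^2 f = -12x - 10/3
matching coefficients of g against c_0 f + c_1 Df + … from the top degree down determines the c_i
solution: c_0 = 3/2, c_1 = 2, c_2 = -1


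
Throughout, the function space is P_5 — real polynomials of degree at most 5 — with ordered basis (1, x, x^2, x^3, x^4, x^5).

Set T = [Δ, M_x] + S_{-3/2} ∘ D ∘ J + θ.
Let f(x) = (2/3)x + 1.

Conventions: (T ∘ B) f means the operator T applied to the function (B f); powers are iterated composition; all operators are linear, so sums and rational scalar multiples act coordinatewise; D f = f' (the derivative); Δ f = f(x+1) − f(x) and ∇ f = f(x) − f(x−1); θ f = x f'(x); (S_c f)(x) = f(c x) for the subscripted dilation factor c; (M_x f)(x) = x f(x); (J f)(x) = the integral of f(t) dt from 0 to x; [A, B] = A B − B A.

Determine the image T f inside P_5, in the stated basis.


M_x f = (2/3)x^2 + x
Δ M_x f = (4/3)x + 5/3
Δ f = 2/3
M_x Δ f = (2/3)x
[Δ, M_x] f = (2/3)x + 5/3
J f = (1/3)x^2 + x
D J f = (2/3)x + 1
S_{-3/2} D J f = -x + 1
θ f = (2/3)x
([Δ, M_x] + S_{-3/2} ∘ D ∘ J + θ) f = (1/3)x + 8/3

g(x) = (1/3)x + 8/3


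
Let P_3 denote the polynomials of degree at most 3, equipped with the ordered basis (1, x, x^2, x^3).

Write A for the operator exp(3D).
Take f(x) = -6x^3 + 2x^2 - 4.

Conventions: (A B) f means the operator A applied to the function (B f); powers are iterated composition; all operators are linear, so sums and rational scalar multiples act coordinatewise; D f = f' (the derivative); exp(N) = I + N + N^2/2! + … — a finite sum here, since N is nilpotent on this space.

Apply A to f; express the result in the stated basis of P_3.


order-1 term: -54x^2 + 12x
order-2 term: -162x + 18
order-3 term: -162
the series for exp(3D) f terminates at order 3
exp(3D) f = -6x^3 - 52x^2 - 150x - 148

the image equals g(x) = -6x^3 - 52x^2 - 150x - 148
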